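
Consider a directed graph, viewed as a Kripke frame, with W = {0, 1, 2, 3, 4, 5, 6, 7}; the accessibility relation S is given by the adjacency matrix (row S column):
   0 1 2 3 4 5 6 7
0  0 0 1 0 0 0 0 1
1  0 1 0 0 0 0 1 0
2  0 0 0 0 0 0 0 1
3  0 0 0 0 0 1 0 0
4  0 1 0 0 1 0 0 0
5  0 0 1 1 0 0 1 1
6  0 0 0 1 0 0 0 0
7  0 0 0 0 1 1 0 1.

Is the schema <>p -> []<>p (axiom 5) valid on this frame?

The schema 5 characterises exactly the Euclidean frames.
Euclidean: no — 0 S 7 and 0 S 2, but not 7 S 2.

No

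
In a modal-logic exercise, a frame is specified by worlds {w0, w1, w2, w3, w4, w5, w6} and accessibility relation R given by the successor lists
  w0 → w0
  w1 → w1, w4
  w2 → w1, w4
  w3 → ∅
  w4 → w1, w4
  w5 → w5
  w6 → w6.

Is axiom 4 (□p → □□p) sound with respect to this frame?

Yes

By correspondence theory, 4 is valid on a frame iff R is transitive.
Transitive: yes — every two-step R-path is closed by a direct edge.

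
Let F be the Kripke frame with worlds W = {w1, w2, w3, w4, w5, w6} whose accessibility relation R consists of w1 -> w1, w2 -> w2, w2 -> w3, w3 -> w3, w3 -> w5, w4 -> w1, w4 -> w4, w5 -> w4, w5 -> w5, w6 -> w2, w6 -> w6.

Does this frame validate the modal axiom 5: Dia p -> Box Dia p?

No

By correspondence theory, 5 is valid on a frame iff R is Euclidean.
Euclidean: no — w2 R w3 and w2 R w2, but not w3 R w2.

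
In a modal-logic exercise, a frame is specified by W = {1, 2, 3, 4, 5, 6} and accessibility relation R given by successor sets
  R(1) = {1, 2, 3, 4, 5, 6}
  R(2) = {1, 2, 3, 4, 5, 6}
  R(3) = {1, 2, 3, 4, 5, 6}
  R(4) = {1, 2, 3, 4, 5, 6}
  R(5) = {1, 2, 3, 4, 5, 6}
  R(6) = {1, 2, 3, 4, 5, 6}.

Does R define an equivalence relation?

Yes

Reflexive: yes — every world is R-related to itself.
Symmetric: yes — every pair in R has its reverse in R.
Transitive: yes — every two-step R-path is closed by a direct edge.
So R is an equivalence relation.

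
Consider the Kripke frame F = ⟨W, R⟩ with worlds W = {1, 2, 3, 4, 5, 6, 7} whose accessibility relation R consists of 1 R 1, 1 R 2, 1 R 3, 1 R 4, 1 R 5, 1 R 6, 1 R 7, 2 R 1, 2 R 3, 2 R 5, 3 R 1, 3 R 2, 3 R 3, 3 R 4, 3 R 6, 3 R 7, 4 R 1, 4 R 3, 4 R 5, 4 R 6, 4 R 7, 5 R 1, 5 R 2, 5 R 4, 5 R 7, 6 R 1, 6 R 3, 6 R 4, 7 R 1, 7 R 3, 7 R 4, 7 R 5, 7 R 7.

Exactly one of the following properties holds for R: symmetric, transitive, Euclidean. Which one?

Symmetric: yes — every pair in R has its reverse in R.
Transitive: no — 2 R 1 and 1 R 4, but not 2 R 4.
Euclidean: no — 1 R 2 and 1 R 4, but not 2 R 4.
Only symmetric holds.

symmetric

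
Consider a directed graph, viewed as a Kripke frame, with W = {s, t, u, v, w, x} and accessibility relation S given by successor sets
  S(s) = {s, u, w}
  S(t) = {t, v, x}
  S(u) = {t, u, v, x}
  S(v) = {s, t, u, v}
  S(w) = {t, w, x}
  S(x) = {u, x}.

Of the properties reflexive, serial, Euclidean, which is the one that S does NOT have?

Euclidean

Reflexive: yes — every world is S-related to itself.
Serial: yes — every world has a successor (e.g. s S s).
Euclidean: no — s S u and s S w, but not u S w.
Only Euclidean fails.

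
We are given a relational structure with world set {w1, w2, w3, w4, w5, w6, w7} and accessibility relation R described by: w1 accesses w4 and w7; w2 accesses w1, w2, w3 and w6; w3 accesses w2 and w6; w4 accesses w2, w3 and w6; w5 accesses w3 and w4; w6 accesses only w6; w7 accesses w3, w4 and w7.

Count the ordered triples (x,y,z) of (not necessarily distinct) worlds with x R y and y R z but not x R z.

Enumerating: (w1,w4,w2), (w1,w4,w3), (w1,w4,w6), (w1,w7,w3), (w2,w1,w4), (w2,w1,w7), (w3,w2,w1), (w3,w2,w3), (w4,w2,w1), (w5,w3,w2), (w5,w3,w6), (w5,w4,w2), (w5,w4,w6), (w7,w3,w2), (w7,w3,w6), (w7,w4,w2), (w7,w4,w6).

17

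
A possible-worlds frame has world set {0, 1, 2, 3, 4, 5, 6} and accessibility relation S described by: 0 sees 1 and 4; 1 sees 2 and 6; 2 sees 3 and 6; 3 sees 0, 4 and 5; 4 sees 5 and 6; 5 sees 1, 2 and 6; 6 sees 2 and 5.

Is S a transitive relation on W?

Transitive: no — 0 S 1 and 1 S 2, but not 0 S 2.

No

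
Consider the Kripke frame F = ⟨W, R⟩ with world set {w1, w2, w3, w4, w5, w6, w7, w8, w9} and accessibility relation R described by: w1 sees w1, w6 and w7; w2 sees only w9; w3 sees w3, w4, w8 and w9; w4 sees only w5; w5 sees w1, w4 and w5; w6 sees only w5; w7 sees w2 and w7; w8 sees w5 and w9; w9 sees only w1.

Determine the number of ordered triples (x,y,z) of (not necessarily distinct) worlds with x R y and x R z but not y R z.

26

Enumerating: (w1,w6,w1), (w1,w6,w6), (w1,w6,w7), (w1,w7,w1), (w1,w7,w6), (w2,w9,w9), (w3,w4,w3), (w3,w4,w4), (w3,w4,w8), (w3,w4,w9), (w3,w8,w3), (w3,w8,w4), … and 14 more.
Total: 26.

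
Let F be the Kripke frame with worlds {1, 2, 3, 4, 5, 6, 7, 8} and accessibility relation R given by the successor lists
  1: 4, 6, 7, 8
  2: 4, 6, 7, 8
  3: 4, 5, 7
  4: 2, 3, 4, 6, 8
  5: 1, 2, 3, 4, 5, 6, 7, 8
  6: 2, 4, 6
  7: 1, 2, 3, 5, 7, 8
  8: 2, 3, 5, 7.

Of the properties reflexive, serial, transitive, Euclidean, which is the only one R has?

serial

Reflexive: no — 1 is not related to itself.
Serial: yes — every world has a successor (e.g. 1 R 4).
Transitive: no — 1 R 4 and 4 R 2, but not 1 R 2.
Euclidean: no — 1 R 4 and 1 R 7, but not 4 R 7.
Only serial holds.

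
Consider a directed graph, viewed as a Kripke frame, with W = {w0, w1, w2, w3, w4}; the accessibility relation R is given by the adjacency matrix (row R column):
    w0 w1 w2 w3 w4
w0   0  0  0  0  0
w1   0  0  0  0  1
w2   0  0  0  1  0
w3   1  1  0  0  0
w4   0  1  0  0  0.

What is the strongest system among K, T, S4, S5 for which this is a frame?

K

Reflexive (axiom T): no — w0 is not related to itself.
Transitive (axiom 4): no — w2 R w3 and w3 R w0, but not w2 R w0.
Euclidean (axiom 5): no — w3 R w0 and w3 R w1, but not w0 R w1.
So F validates K; T would additionally require R to be reflexive. The strongest is K.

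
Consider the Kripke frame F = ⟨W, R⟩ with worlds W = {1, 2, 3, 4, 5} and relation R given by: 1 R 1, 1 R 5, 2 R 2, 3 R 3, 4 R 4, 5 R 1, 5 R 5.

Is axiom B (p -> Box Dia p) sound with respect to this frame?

Axiom B corresponds to the accessibility relation being symmetric.
Symmetric: yes — every pair in R has its reverse in R.

Yes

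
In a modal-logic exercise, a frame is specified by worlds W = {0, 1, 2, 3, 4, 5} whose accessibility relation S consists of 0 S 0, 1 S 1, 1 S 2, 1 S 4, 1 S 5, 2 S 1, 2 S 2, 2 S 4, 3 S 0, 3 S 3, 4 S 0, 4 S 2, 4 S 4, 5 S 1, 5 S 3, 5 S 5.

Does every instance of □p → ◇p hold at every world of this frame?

Yes

By correspondence theory, D is valid on a frame iff S is serial.
Serial: yes — every world has a successor (e.g. 0 S 0).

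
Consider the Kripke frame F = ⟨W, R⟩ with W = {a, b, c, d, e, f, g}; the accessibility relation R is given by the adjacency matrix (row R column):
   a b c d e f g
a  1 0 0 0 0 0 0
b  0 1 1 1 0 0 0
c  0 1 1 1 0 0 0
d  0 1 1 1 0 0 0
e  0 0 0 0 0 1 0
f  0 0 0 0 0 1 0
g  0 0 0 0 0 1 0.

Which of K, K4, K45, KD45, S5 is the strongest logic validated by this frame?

Transitive (axiom 4): yes — every two-step R-path is closed by a direct edge.
Euclidean (axiom 5): yes — any two successors of a common world are R-related.
Serial (axiom D): yes — every world has a successor (e.g. a R a).
Reflexive (axiom T): no — e is not related to itself.
So F validates K, K4, K45, KD45; S5 would additionally require R to be reflexive. The strongest is KD45.

KD45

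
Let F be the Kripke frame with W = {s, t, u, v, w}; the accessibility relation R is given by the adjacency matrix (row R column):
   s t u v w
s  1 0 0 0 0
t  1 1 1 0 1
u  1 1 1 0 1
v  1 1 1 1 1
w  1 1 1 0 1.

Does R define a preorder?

Reflexive: yes — every world is R-related to itself.
Transitive: yes — every two-step R-path is closed by a direct edge.
So R is a preorder.

Yes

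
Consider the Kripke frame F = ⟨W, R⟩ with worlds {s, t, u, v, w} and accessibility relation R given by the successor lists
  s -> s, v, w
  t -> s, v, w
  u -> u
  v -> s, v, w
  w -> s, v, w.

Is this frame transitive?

Yes

Transitive: yes — every two-step R-path is closed by a direct edge.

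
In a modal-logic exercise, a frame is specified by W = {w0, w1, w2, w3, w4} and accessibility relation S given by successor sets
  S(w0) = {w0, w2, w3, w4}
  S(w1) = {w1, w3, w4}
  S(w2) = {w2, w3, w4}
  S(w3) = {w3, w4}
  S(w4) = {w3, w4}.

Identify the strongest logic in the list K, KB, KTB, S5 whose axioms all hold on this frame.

Symmetric (axiom B): no — w0 S w2 but not w2 S w0.
Reflexive (axiom T): yes — every world is S-related to itself.
Euclidean (axiom 5): no — w0 S w3 and w0 S w2, but not w3 S w2.
So F validates K; KB would additionally require S to be symmetric. The strongest is K.

K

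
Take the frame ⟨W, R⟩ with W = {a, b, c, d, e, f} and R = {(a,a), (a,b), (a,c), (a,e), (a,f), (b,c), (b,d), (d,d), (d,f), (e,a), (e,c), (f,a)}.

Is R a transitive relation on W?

Transitive: no — a R b and b R d, but not a R d.

No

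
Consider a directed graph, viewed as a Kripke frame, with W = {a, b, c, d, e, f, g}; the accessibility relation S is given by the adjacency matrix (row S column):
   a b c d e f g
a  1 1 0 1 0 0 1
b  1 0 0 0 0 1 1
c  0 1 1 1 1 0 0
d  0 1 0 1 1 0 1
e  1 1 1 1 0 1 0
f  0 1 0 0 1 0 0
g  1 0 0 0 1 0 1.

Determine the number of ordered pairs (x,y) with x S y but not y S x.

9

Enumerating: (a,d), (b,g), (c,b), (c,d), (d,b), (d,g), (e,a), (e,b), (g,e).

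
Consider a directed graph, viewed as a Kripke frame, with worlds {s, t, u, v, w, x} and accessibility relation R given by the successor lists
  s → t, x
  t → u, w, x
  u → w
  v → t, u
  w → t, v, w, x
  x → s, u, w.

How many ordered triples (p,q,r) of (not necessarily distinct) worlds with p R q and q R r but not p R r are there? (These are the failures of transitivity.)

Enumerating: (s,t,u), (s,t,w), (s,x,s), (s,x,u), (s,x,w), (t,w,t), (t,w,v), (t,x,s), (u,w,t), (u,w,v), (u,w,x), (v,t,w), … and 11 more.
Total: 23.

23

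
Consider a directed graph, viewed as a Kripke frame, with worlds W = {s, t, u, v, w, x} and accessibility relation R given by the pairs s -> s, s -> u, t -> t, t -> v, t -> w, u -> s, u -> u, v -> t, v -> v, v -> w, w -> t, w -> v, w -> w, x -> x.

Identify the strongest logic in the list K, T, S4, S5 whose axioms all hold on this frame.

Reflexive (axiom T): yes — every world is R-related to itself.
Transitive (axiom 4): yes — every two-step R-path is closed by a direct edge.
Euclidean (axiom 5): yes — any two successors of a common world are R-related.
So F validates K, T, S4, S5. The strongest is S5.

S5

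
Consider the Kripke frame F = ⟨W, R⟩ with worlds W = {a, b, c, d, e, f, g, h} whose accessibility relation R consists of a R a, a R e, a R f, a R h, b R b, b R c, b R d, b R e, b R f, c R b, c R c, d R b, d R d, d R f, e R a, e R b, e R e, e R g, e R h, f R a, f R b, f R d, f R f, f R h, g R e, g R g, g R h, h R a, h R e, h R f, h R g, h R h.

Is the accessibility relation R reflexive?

Yes

Reflexive: yes — every world is R-related to itself.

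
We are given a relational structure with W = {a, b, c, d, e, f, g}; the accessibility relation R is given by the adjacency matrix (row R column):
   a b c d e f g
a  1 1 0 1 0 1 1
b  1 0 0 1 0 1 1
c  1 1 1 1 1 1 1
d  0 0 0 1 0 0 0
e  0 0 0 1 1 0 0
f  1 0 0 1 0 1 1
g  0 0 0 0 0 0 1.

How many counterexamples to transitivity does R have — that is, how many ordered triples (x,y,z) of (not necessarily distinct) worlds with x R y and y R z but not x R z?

Enumerating: (b,a,b), (f,a,b).

2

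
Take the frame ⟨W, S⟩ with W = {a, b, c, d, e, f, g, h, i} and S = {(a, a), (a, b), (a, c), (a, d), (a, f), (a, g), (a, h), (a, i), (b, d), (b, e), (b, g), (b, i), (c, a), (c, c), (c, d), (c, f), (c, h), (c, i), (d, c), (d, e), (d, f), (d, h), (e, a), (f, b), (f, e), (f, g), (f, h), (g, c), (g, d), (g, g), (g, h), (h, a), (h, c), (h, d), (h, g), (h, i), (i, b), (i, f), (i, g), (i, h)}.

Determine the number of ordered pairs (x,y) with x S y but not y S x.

Enumerating: (a,b), (a,d), (a,f), (a,g), (a,i), (b,d), (b,e), (b,g), (c,f), (c,i), (d,e), (d,f), … and 9 more.
Total: 21.

21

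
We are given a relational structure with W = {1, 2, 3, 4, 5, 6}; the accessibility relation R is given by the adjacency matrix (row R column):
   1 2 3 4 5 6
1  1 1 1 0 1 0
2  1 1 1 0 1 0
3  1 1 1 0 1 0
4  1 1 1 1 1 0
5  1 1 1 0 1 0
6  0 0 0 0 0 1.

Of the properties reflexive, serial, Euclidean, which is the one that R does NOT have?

Reflexive: yes — every world is R-related to itself.
Serial: yes — every world has a successor (e.g. 1 R 1).
Euclidean: no — 4 R 1 and 4 R 4, but not 1 R 4.
Only Euclidean fails.

Euclidean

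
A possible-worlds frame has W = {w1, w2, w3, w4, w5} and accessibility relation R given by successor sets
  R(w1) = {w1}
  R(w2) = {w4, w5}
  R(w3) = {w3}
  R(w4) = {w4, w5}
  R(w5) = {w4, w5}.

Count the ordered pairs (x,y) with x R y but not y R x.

Enumerating: (w2,w4), (w2,w5).

2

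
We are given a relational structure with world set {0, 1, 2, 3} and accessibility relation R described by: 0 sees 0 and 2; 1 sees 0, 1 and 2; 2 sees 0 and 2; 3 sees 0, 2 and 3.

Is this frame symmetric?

Symmetric: no — 1 R 0 but not 0 R 1.

No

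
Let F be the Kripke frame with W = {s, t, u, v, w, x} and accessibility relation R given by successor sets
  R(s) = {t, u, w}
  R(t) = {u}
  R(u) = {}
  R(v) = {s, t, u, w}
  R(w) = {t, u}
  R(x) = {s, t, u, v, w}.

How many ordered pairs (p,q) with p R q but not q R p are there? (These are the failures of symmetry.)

Enumerating: (s,t), (s,u), (s,w), (t,u), (v,s), (v,t), (v,u), (v,w), (w,t), (w,u), (x,s), (x,t), (x,u), (x,v), (x,w).

15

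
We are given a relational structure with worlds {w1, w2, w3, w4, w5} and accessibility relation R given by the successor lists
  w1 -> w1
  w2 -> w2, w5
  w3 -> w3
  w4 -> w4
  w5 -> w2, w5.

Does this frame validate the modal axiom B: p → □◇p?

Yes

By correspondence theory, B is valid on a frame iff R is symmetric.
Symmetric: yes — every pair in R has its reverse in R.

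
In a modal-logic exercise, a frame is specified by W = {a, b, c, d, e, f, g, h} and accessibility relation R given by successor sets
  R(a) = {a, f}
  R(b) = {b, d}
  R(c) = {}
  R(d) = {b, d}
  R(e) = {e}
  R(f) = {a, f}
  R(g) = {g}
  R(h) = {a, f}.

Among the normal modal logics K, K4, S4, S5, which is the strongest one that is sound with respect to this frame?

Transitive (axiom 4): yes — every two-step R-path is closed by a direct edge.
Reflexive (axiom T): no — c is not related to itself.
Euclidean (axiom 5): yes — any two successors of a common world are R-related.
So F validates K, K4; S4 would additionally require R to be reflexive. The strongest is K4.

K4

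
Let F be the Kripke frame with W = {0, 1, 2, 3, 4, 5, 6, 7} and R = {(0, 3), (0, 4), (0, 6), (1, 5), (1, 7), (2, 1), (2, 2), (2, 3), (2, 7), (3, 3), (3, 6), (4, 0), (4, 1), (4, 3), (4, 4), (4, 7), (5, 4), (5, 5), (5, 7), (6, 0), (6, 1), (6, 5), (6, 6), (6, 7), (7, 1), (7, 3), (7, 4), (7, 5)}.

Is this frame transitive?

No

Transitive: no — 0 R 4 and 4 R 1, but not 0 R 1.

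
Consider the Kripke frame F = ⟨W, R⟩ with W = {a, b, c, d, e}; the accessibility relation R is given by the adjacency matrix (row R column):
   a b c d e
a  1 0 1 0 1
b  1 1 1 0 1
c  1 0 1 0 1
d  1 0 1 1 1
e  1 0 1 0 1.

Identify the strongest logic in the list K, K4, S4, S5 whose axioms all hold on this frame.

Transitive (axiom 4): yes — every two-step R-path is closed by a direct edge.
Reflexive (axiom T): yes — every world is R-related to itself.
Euclidean (axiom 5): no — b R a and b R b, but not a R b.
So F validates K, K4, S4; S5 would additionally require R to be Euclidean. The strongest is S4.

S4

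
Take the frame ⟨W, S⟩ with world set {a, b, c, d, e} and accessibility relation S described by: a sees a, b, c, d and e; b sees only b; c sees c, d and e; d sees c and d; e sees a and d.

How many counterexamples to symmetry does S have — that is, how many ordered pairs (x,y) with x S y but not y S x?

5

Enumerating: (a,b), (a,c), (a,d), (c,e), (e,d).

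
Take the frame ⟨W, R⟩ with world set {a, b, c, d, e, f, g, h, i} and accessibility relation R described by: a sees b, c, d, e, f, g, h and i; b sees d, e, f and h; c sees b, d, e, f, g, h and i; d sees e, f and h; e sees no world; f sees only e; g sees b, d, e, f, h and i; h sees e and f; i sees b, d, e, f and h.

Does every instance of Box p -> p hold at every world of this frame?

No

The schema T characterises exactly the reflexive frames.
Reflexive: no — a is not related to itself.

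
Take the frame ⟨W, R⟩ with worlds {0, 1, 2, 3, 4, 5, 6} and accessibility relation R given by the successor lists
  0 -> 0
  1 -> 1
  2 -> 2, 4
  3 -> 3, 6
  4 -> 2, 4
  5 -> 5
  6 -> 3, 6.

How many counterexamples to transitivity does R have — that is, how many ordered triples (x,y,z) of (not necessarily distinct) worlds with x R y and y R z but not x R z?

0

R is transitive; there are no such tuples.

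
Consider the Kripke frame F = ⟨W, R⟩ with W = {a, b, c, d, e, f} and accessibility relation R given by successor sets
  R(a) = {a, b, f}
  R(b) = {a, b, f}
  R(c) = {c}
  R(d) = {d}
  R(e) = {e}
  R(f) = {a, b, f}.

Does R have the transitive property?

Yes

Transitive: yes — every two-step R-path is closed by a direct edge.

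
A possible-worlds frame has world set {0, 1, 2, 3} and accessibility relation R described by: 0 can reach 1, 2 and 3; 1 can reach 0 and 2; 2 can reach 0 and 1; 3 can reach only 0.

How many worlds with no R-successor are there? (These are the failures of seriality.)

0

R is serial; there are no such worlds.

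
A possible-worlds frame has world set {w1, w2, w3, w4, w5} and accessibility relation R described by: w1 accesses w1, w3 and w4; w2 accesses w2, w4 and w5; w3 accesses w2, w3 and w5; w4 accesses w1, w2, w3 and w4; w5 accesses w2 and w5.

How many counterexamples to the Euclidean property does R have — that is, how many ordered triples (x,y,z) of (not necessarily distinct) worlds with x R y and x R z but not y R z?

11

Enumerating: (w1,w3,w1), (w1,w3,w4), (w2,w4,w5), (w2,w5,w4), (w3,w2,w3), (w3,w5,w3), (w4,w1,w2), (w4,w2,w1), (w4,w2,w3), (w4,w3,w1), (w4,w3,w4).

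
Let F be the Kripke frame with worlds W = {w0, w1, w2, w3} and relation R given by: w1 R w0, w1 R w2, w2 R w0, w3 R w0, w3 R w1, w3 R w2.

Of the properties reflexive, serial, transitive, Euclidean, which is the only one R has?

Reflexive: no — w0 is not related to itself.
Serial: no — w0 has no R-successor.
Transitive: yes — every two-step R-path is closed by a direct edge.
Euclidean: no — w1 R w0 and w1 R w2, but not w0 R w2.
Only transitive holds.

transitive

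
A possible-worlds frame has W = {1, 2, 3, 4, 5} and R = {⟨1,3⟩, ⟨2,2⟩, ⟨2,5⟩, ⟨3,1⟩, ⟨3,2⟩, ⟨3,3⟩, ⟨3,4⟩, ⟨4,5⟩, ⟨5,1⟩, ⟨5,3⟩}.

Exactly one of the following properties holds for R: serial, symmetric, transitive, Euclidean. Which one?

Serial: yes — every world has a successor (e.g. 1 R 3).
Symmetric: no — 2 R 5 but not 5 R 2.
Transitive: no — 1 R 3 and 3 R 2, but not 1 R 2.
Euclidean: no — 3 R 1 and 3 R 2, but not 1 R 2.
Only serial holds.

serial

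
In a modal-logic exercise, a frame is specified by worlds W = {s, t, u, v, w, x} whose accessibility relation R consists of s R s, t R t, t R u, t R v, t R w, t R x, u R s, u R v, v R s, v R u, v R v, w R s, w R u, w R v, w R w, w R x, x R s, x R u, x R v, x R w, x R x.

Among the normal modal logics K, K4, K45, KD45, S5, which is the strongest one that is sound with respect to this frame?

Transitive (axiom 4): no — t R u and u R s, but not t R s.
Euclidean (axiom 5): no — t R u and t R w, but not u R w.
Serial (axiom D): yes — every world has a successor (e.g. s R s).
Reflexive (axiom T): no — u is not related to itself.
So F validates K; K4 would additionally require R to be transitive. The strongest is K.

K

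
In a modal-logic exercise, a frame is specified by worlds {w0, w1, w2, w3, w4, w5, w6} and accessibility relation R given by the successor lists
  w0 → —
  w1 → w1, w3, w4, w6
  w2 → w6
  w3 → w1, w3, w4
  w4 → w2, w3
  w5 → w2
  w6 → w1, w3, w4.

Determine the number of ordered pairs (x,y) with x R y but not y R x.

6

Enumerating: (w1,w4), (w2,w6), (w4,w2), (w5,w2), (w6,w3), (w6,w4).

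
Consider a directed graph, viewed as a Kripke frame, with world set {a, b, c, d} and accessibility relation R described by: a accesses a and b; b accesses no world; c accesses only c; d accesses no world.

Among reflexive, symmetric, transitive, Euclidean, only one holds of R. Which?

transitive

Reflexive: no — b is not related to itself.
Symmetric: no — a R b but not b R a.
Transitive: yes — every two-step R-path is closed by a direct edge.
Euclidean: no — a R b and a R a, but not b R a.
Only transitive holds.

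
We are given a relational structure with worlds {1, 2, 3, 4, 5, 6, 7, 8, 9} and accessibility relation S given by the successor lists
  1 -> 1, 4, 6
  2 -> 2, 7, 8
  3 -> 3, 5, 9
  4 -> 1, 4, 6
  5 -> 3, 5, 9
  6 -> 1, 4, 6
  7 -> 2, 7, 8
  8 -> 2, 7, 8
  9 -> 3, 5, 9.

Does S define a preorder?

Yes

Reflexive: yes — every world is S-related to itself.
Transitive: yes — every two-step S-path is closed by a direct edge.
So S is a preorder.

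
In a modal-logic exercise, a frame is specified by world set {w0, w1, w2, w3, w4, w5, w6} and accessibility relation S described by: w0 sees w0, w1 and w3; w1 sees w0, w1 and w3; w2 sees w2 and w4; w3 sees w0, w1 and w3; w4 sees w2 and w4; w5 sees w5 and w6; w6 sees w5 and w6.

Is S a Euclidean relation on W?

Yes

Euclidean: yes — any two successors of a common world are S-related.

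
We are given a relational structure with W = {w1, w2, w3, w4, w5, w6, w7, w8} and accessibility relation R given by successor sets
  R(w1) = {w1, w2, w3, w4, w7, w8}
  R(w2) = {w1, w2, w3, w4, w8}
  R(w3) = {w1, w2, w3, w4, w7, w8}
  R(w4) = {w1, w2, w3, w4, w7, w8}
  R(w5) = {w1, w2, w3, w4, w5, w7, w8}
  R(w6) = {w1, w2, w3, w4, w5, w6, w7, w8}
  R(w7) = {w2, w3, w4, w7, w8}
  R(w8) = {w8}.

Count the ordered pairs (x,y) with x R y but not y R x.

20

Enumerating: (w1,w7), (w1,w8), (w2,w8), (w3,w8), (w4,w8), (w5,w1), (w5,w2), (w5,w3), (w5,w4), (w5,w7), (w5,w8), (w6,w1), … and 8 more.
Total: 20.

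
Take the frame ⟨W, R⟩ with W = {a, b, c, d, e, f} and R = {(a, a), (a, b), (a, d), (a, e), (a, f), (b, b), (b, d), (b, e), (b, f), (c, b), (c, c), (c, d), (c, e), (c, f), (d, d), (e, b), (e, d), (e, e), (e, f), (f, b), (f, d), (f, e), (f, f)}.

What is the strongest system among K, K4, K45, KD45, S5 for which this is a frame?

K4

Transitive (axiom 4): yes — every two-step R-path is closed by a direct edge.
Euclidean (axiom 5): no — a R d and a R b, but not d R b.
Serial (axiom D): yes — every world has a successor (e.g. a R a).
Reflexive (axiom T): yes — every world is R-related to itself.
So F validates K, K4; K45 would additionally require R to be Euclidean. The strongest is K4.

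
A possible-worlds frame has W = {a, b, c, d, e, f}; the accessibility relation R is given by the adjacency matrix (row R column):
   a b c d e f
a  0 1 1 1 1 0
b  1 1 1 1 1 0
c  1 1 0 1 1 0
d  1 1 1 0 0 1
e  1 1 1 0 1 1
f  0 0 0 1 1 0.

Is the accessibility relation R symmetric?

Symmetric: yes — every pair in R has its reverse in R.

Yes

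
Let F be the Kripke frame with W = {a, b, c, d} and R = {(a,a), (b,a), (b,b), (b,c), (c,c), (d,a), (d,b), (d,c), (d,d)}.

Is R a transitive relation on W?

Yes

Transitive: yes — every two-step R-path is closed by a direct edge.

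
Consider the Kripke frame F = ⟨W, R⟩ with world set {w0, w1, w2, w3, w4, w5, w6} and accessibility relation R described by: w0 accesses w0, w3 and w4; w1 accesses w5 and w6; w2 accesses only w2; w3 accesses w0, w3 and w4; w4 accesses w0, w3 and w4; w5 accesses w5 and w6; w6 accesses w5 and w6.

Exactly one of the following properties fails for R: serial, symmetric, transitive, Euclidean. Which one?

symmetric

Serial: yes — every world has a successor (e.g. w0 R w0).
Symmetric: no — w1 R w5 but not w5 R w1.
Transitive: yes — every two-step R-path is closed by a direct edge.
Euclidean: yes — any two successors of a common world are R-related.
Only symmetric fails.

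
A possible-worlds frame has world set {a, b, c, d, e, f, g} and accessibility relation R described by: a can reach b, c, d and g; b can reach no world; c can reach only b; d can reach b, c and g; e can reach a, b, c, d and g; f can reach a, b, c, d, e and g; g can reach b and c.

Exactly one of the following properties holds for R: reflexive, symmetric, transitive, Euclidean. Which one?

transitive

Reflexive: no — a is not related to itself.
Symmetric: no — a R b but not b R a.
Transitive: yes — every two-step R-path is closed by a direct edge.
Euclidean: no — a R b and a R c, but not b R c.
Only transitive holds.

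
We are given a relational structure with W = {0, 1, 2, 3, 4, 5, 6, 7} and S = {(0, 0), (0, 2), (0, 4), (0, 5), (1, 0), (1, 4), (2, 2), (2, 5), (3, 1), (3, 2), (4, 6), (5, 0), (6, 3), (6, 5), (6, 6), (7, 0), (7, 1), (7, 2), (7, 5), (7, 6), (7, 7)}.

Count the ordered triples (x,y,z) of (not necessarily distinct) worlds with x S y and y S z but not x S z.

Enumerating: (0,4,6), (1,0,2), (1,0,5), (1,4,6), (2,5,0), (3,1,0), (3,1,4), (3,2,5), (4,6,3), (4,6,5), (5,0,2), (5,0,4), … and 7 more.
Total: 19.

19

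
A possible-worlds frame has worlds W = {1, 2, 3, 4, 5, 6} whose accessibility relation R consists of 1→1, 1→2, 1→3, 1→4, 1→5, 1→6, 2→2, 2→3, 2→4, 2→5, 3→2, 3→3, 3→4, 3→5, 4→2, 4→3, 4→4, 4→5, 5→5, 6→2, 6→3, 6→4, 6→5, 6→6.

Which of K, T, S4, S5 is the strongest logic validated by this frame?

S4

Reflexive (axiom T): yes — every world is R-related to itself.
Transitive (axiom 4): yes — every two-step R-path is closed by a direct edge.
Euclidean (axiom 5): no — 1 R 2 and 1 R 6, but not 2 R 6.
So F validates K, T, S4; S5 would additionally require R to be Euclidean. The strongest is S4.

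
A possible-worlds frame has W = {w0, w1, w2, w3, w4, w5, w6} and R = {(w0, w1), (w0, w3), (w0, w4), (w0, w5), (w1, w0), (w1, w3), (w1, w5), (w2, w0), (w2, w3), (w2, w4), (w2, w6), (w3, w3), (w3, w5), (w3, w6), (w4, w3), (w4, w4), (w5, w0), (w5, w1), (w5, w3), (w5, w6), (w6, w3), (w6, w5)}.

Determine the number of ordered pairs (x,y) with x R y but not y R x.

Enumerating: (w0,w3), (w0,w4), (w1,w3), (w2,w0), (w2,w3), (w2,w4), (w2,w6), (w4,w3).

8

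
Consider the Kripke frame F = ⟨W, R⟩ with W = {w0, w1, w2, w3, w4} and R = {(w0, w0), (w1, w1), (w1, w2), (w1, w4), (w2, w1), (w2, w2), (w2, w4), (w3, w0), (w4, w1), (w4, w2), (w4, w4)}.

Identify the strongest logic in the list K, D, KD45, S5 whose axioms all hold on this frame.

KD45

Serial (axiom D): yes — every world has a successor (e.g. w0 R w0).
Euclidean (axiom 5): yes — any two successors of a common world are R-related.
Transitive (axiom 4): yes — every two-step R-path is closed by a direct edge.
Reflexive (axiom T): no — w3 is not related to itself.
So F validates K, D, KD45; S5 would additionally require R to be reflexive. The strongest is KD45.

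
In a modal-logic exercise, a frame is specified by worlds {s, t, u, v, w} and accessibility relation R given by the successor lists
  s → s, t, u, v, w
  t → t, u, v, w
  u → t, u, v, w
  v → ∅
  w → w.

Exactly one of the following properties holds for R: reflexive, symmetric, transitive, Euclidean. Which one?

transitive

Reflexive: no — v is not related to itself.
Symmetric: no — s R t but not t R s.
Transitive: yes — every two-step R-path is closed by a direct edge.
Euclidean: no — s R v and s R t, but not v R t.
Only transitive holds.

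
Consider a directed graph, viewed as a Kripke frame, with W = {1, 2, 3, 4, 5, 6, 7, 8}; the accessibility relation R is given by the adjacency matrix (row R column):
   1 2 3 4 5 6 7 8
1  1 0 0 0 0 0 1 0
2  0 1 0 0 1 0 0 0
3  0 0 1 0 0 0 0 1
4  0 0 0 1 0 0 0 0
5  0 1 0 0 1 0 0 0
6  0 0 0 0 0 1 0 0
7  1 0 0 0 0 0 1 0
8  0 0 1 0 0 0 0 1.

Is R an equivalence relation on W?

Reflexive: yes — every world is R-related to itself.
Symmetric: yes — every pair in R has its reverse in R.
Transitive: yes — every two-step R-path is closed by a direct edge.
So R is an equivalence relation.

Yes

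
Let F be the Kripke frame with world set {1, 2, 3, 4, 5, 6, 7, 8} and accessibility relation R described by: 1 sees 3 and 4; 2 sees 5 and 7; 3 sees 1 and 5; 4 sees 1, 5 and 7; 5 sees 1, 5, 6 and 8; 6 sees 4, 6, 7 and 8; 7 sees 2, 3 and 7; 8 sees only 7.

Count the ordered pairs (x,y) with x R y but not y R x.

Enumerating: (2,5), (3,5), (4,5), (4,7), (5,1), (5,6), (5,8), (6,4), (6,7), (6,8), (7,3), (8,7).

12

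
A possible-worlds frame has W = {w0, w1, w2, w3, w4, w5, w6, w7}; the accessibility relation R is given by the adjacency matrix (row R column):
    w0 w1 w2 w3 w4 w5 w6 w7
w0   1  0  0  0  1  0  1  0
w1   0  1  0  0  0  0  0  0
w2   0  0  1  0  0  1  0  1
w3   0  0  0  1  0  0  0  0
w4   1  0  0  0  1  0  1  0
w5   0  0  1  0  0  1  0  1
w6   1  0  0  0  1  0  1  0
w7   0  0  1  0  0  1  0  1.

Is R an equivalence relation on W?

Reflexive: yes — every world is R-related to itself.
Symmetric: yes — every pair in R has its reverse in R.
Transitive: yes — every two-step R-path is closed by a direct edge.
So R is an equivalence relation.

Yes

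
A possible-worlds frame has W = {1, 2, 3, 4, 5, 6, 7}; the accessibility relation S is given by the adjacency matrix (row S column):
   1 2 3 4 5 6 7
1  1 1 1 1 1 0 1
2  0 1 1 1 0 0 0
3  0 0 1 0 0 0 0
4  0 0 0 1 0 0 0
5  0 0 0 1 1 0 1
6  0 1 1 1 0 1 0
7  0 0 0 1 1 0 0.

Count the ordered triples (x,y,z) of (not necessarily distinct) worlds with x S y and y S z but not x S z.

Enumerating: (7,5,7).

1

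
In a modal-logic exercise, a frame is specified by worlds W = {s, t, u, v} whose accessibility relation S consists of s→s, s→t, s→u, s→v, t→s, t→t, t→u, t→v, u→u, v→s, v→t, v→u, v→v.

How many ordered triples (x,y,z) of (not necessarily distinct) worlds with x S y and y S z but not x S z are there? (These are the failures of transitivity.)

S is transitive; there are no such tuples.

0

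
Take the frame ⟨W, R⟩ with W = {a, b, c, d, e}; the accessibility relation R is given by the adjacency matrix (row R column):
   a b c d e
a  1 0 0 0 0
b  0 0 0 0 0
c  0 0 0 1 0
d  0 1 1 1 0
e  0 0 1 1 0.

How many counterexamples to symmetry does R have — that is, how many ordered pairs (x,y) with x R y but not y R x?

Enumerating: (d,b), (e,c), (e,d).

3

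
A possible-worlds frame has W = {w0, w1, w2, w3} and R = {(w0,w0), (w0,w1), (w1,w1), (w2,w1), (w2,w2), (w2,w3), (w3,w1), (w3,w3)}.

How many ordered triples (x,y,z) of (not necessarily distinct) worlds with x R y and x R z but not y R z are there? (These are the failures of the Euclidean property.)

5

Enumerating: (w0,w1,w0), (w2,w1,w2), (w2,w1,w3), (w2,w3,w2), (w3,w1,w3).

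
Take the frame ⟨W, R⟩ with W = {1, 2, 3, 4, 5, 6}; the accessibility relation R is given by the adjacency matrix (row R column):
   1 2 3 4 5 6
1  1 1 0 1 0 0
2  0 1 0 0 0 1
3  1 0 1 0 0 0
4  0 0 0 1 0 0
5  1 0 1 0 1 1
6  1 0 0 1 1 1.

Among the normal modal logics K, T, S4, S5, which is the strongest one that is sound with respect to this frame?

Reflexive (axiom T): yes — every world is R-related to itself.
Transitive (axiom 4): no — 1 R 2 and 2 R 6, but not 1 R 6.
Euclidean (axiom 5): no — 1 R 2 and 1 R 4, but not 2 R 4.
So F validates K, T; S4 would additionally require R to be transitive. The strongest is T.

T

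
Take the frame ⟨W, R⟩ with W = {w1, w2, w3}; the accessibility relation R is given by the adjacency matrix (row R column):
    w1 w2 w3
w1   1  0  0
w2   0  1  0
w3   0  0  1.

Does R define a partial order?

Reflexive: yes — every world is R-related to itself.
Transitive: yes — every two-step R-path is closed by a direct edge.
Antisymmetric: yes — no distinct pair is related both ways.
So R is a partial order.

Yes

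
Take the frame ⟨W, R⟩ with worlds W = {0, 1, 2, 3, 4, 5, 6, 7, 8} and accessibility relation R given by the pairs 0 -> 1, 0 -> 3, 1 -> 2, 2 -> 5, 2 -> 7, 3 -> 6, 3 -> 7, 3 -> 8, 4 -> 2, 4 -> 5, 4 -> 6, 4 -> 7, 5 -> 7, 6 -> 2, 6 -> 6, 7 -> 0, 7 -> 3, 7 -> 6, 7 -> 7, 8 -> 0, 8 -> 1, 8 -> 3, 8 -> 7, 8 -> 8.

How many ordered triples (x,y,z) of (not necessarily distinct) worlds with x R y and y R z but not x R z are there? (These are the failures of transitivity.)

Enumerating: (0,1,2), (0,3,6), (0,3,7), (0,3,8), (1,2,5), (1,2,7), (2,7,0), (2,7,3), (2,7,6), (3,6,2), (3,7,0), (3,7,3), … and 16 more.
Total: 28.

28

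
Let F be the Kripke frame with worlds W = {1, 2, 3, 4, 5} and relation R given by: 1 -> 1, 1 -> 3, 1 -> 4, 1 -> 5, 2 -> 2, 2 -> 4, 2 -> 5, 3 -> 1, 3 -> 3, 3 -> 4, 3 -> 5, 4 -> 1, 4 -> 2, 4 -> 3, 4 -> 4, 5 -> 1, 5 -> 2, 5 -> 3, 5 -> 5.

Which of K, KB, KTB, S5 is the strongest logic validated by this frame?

KTB

Symmetric (axiom B): yes — every pair in R has its reverse in R.
Reflexive (axiom T): yes — every world is R-related to itself.
Euclidean (axiom 5): no — 1 R 4 and 1 R 5, but not 4 R 5.
So F validates K, KB, KTB; S5 would additionally require R to be Euclidean. The strongest is KTB.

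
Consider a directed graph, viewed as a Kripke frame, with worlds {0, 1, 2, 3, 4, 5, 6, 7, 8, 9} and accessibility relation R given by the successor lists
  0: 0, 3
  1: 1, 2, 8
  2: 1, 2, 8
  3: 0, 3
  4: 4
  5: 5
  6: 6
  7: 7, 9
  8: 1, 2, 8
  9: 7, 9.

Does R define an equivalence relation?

Yes

Reflexive: yes — every world is R-related to itself.
Symmetric: yes — every pair in R has its reverse in R.
Transitive: yes — every two-step R-path is closed by a direct edge.
So R is an equivalence relation.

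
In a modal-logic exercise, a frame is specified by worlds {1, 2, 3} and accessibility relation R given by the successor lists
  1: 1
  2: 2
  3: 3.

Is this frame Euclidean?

Yes

Euclidean: yes — any two successors of a common world are R-related.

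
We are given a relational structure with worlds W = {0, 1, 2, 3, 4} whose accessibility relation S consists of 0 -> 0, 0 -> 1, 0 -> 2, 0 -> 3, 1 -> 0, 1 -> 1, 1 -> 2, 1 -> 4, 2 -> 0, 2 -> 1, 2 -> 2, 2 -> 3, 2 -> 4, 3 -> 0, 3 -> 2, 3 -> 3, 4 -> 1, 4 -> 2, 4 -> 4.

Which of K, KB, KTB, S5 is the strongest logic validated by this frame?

KTB

Symmetric (axiom B): yes — every pair in S has its reverse in S.
Reflexive (axiom T): yes — every world is S-related to itself.
Euclidean (axiom 5): no — 0 S 1 and 0 S 3, but not 1 S 3.
So F validates K, KB, KTB; S5 would additionally require S to be Euclidean. The strongest is KTB.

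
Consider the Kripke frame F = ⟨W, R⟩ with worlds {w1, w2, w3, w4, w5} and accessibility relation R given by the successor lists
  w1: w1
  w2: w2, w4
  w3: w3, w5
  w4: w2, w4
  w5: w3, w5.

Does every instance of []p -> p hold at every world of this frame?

Yes

By correspondence theory, T is valid on a frame iff R is reflexive.
Reflexive: yes — every world is R-related to itself.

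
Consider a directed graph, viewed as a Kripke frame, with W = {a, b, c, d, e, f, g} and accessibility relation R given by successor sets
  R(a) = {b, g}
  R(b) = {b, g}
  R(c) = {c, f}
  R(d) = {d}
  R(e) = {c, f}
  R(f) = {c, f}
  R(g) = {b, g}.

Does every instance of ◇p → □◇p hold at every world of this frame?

Yes

Axiom 5 corresponds to the accessibility relation being Euclidean.
Euclidean: yes — any two successors of a common world are R-related.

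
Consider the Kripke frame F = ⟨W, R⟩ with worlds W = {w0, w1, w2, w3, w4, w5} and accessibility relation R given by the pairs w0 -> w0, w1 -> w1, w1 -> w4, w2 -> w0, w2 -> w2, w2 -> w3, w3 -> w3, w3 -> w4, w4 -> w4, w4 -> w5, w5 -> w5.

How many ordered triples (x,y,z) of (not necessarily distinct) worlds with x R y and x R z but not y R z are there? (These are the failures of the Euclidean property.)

Enumerating: (w1,w4,w1), (w2,w0,w2), (w2,w0,w3), (w2,w3,w0), (w2,w3,w2), (w3,w4,w3), (w4,w5,w4).

7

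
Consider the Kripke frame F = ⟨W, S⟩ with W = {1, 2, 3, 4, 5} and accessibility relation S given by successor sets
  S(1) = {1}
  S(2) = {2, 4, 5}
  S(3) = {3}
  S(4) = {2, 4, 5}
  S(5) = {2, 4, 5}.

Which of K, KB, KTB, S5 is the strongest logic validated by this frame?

Symmetric (axiom B): yes — every pair in S has its reverse in S.
Reflexive (axiom T): yes — every world is S-related to itself.
Euclidean (axiom 5): yes — any two successors of a common world are S-related.
So F validates K, KB, KTB, S5. The strongest is S5.

S5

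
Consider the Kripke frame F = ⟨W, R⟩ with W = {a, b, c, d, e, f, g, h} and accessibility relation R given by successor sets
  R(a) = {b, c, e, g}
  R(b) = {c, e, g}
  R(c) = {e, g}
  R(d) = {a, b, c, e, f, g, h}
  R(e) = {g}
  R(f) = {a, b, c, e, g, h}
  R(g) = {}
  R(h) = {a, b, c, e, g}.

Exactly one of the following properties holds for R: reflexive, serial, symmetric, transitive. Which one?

Reflexive: no — a is not related to itself.
Serial: no — g has no R-successor.
Symmetric: no — a R b but not b R a.
Transitive: yes — every two-step R-path is closed by a direct edge.
Only transitive holds.

transitive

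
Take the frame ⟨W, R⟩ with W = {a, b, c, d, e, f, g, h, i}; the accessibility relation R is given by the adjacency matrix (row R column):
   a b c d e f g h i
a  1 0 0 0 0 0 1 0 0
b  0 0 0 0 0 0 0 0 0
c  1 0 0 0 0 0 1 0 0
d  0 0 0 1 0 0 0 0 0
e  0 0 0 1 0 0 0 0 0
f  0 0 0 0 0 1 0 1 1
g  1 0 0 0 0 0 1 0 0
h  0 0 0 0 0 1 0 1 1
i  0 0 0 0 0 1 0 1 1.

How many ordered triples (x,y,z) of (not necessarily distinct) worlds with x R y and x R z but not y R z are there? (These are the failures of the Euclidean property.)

R is Euclidean; there are no such tuples.

0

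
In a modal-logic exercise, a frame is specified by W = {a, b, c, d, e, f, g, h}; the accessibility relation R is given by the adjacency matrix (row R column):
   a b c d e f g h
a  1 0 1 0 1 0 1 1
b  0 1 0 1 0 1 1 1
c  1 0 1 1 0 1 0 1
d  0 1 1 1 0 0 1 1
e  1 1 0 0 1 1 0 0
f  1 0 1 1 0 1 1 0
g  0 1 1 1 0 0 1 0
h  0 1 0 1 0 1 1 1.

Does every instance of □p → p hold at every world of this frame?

By correspondence theory, T is valid on a frame iff R is reflexive.
Reflexive: yes — every world is R-related to itself.

Yes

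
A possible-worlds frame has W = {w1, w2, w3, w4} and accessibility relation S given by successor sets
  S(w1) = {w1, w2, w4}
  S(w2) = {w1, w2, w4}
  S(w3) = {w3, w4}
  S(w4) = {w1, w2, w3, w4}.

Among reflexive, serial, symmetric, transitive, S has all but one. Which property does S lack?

Reflexive: yes — every world is S-related to itself.
Serial: yes — every world has a successor (e.g. w1 S w1).
Symmetric: yes — every pair in S has its reverse in S.
Transitive: no — w1 S w4 and w4 S w3, but not w1 S w3.
Only transitive fails.

transitive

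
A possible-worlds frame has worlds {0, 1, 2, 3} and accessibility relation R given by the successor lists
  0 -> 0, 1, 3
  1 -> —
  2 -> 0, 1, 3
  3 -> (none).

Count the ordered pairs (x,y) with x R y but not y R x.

5

Enumerating: (0,1), (0,3), (2,0), (2,1), (2,3).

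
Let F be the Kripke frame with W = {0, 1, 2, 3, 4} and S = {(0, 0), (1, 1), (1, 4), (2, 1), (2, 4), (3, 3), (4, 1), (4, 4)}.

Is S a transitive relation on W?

Transitive: yes — every two-step S-path is closed by a direct edge.

Yes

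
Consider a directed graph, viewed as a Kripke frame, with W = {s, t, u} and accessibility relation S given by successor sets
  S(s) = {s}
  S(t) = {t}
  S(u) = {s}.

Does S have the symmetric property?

Symmetric: no — u S s but not s S u.

No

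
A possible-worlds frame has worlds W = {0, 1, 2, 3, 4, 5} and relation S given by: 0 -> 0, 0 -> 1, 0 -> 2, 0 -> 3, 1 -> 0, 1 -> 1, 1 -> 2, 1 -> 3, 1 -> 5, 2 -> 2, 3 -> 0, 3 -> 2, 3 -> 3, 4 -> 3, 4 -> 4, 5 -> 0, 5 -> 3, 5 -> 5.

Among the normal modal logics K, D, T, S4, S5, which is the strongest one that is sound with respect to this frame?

Serial (axiom D): yes — every world has a successor (e.g. 0 S 0).
Reflexive (axiom T): yes — every world is S-related to itself.
Transitive (axiom 4): no — 0 S 1 and 1 S 5, but not 0 S 5.
Euclidean (axiom 5): no — 0 S 2 and 0 S 1, but not 2 S 1.
So F validates K, D, T; S4 would additionally require S to be transitive. The strongest is T.

T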